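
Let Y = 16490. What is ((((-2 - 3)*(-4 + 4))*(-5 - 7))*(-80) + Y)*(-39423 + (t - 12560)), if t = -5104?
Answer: -941364630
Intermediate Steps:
((((-2 - 3)*(-4 + 4))*(-5 - 7))*(-80) + Y)*(-39423 + (t - 12560)) = ((((-2 - 3)*(-4 + 4))*(-5 - 7))*(-80) + 16490)*(-39423 + (-5104 - 12560)) = ((-5*0*(-12))*(-80) + 16490)*(-39423 - 17664) = ((0*(-12))*(-80) + 16490)*(-57087) = (0*(-80) + 16490)*(-57087) = (0 + 16490)*(-57087) = 16490*(-57087) = -941364630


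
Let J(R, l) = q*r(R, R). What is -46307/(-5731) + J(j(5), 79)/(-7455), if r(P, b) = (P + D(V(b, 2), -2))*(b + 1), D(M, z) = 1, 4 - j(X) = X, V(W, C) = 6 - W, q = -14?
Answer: 46307/5731 ≈ 8.0801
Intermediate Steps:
j(X) = 4 - X
r(P, b) = (1 + P)*(1 + b) (r(P, b) = (P + 1)*(b + 1) = (1 + P)*(1 + b))
J(R, l) = -14 - 28*R - 14*R² (J(R, l) = -14*(1 + R + R + R*R) = -14*(1 + R + R + R²) = -14*(1 + R² + 2*R) = -14 - 28*R - 14*R²)
-46307/(-5731) + J(j(5), 79)/(-7455) = -46307/(-5731) + (-14 - 28*(4 - 1*5) - 14*(4 - 1*5)²)/(-7455) = -46307*(-1/5731) + (-14 - 28*(4 - 5) - 14*(4 - 5)²)*(-1/7455) = 46307/5731 + (-14 - 28*(-1) - 14*(-1)²)*(-1/7455) = 46307/5731 + (-14 + 28 - 14*1)*(-1/7455) = 46307/5731 + (-14 + 28 - 14)*(-1/7455) = 46307/5731 + 0*(-1/7455) = 46307/5731 + 0 = 46307/5731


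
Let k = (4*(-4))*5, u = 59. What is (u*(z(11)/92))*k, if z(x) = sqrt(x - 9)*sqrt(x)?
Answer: -1180*sqrt(22)/23 ≈ -240.64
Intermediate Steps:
z(x) = sqrt(x)*sqrt(-9 + x) (z(x) = sqrt(-9 + x)*sqrt(x) = sqrt(x)*sqrt(-9 + x))
k = -80 (k = -16*5 = -80)
(u*(z(11)/92))*k = (59*((sqrt(11)*sqrt(-9 + 11))/92))*(-80) = (59*((sqrt(11)*sqrt(2))*(1/92)))*(-80) = (59*(sqrt(22)*(1/92)))*(-80) = (59*(sqrt(22)/92))*(-80) = (59*sqrt(22)/92)*(-80) = -1180*sqrt(22)/23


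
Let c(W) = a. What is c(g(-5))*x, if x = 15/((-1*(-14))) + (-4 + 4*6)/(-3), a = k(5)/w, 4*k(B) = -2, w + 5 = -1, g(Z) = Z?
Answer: -235/504 ≈ -0.46627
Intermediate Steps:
w = -6 (w = -5 - 1 = -6)
k(B) = -1/2 (k(B) = (1/4)*(-2) = -1/2)
a = 1/12 (a = -1/2/(-6) = -1/2*(-1/6) = 1/12 ≈ 0.083333)
c(W) = 1/12
x = -235/42 (x = 15/14 + (-4 + 24)*(-1/3) = 15*(1/14) + 20*(-1/3) = 15/14 - 20/3 = -235/42 ≈ -5.5952)
c(g(-5))*x = (1/12)*(-235/42) = -235/504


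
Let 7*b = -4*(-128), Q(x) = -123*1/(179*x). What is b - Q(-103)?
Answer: 9438883/129059 ≈ 73.136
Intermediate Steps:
Q(x) = -123/(179*x)
b = 512/7 (b = (-4*(-128))/7 = (1/7)*512 = 512/7 ≈ 73.143)
b - Q(-103) = 512/7 - (-123)/(179*(-103)) = 512/7 - (-123)*(-1)/(179*103) = 512/7 - 1*123/18437 = 512/7 - 123/18437 = 9438883/129059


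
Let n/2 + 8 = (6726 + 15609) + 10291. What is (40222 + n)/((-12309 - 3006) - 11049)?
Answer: -52729/13182 ≈ -4.0001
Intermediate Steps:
n = 65236 (n = -16 + 2*((6726 + 15609) + 10291) = -16 + 2*(22335 + 10291) = -16 + 2*32626 = -16 + 65252 = 65236)
(40222 + n)/((-12309 - 3006) - 11049) = (40222 + 65236)/((-12309 - 3006) - 11049) = 105458/(-15315 - 11049) = 105458/(-26364) = 105458*(-1/26364) = -52729/13182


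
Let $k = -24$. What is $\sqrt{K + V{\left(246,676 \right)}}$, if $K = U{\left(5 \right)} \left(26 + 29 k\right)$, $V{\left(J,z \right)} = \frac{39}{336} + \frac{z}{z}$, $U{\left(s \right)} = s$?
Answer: $\frac{15 i \sqrt{11669}}{28} \approx 57.87 i$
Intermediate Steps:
$V{\left(J,z \right)} = \frac{125}{112}$ ($V{\left(J,z \right)} = 39 \cdot \frac{1}{336} + 1 = \frac{13}{112} + 1 = \frac{125}{112}$)
$K = -3350$ ($K = 5 \left(26 + 29 \left(-24\right)\right) = 5 \left(26 - 696\right) = 5 \left(-670\right) = -3350$)
$\sqrt{K + V{\left(246,676 \right)}} = \sqrt{-3350 + \frac{125}{112}} = \sqrt{- \frac{375075}{112}} = \frac{15 i \sqrt{11669}}{28}$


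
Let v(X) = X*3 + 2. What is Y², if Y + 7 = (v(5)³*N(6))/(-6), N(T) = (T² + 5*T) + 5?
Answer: 121706788225/36 ≈ 3.3807e+9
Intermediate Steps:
v(X) = 2 + 3*X (v(X) = 3*X + 2 = 2 + 3*X)
N(T) = 5 + T² + 5*T
Y = -348865/6 (Y = -7 + ((2 + 3*5)³*(5 + 6² + 5*6))/(-6) = -7 + ((2 + 15)³*(5 + 36 + 30))*(-⅙) = -7 + (17³*71)*(-⅙) = -7 + (4913*71)*(-⅙) = -7 + 348823*(-⅙) = -7 - 348823/6 = -348865/6 ≈ -58144.)
Y² = (-348865/6)² = 121706788225/36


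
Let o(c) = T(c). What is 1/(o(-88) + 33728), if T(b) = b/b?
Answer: 1/33729 ≈ 2.9648e-5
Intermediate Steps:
T(b) = 1
o(c) = 1
1/(o(-88) + 33728) = 1/(1 + 33728) = 1/33729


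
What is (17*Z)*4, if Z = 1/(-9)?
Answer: -68/9 ≈ -7.5556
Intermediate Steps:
Z = -1/9 ≈ -0.11111
(17*Z)*4 = (17*(-1/9))*4 = -17/9*4 = -68/9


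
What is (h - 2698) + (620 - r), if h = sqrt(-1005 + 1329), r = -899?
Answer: -1161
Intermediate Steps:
h = 18 (h = sqrt(324) = 18)
(h - 2698) + (620 - r) = (18 - 2698) + (620 - 1*(-899)) = -2680 + (620 + 899) = -2680 + 1519 = -1161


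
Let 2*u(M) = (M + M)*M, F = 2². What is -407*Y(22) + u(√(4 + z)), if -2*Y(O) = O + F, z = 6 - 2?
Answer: 5299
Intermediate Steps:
z = 4
F = 4
u(M) = M² (u(M) = ((M + M)*M)/2 = ((2*M)*M)/2 = (2*M²)/2 = M²)
Y(O) = -2 - O/2 (Y(O) = -(O + 4)/2 = -(4 + O)/2 = -2 - O/2)
-407*Y(22) + u(√(4 + z)) = -407*(-2 - ½*22) + (√(4 + 4))² = -407*(-2 - 11) + (√8)² = -407*(-13) + (2*√2)² = 5291 + 8 = 5299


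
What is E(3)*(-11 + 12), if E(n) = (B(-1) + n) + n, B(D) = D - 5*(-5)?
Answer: 30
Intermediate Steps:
B(D) = 25 + D (B(D) = D + 25 = 25 + D)
E(n) = 24 + 2*n (E(n) = ((25 - 1) + n) + n = (24 + n) + n = 24 + 2*n)
E(3)*(-11 + 12) = (24 + 2*3)*(-11 + 12) = (24 + 6)*1 = 30*1 = 30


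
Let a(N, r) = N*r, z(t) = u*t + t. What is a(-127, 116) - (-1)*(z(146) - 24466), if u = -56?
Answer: -47228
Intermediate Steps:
z(t) = -55*t (z(t) = -56*t + t = -55*t)
a(-127, 116) - (-1)*(z(146) - 24466) = -127*116 - (-1)*(-55*146 - 24466) = -14732 - (-1)*(-8030 - 24466) = -14732 - (-1)*(-32496) = -14732 - 1*32496 = -14732 - 32496 = -47228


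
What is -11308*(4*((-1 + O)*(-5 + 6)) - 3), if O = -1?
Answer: 124388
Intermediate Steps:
-11308*(4*((-1 + O)*(-5 + 6)) - 3) = -11308*(4*((-1 - 1)*(-5 + 6)) - 3) = -11308*(4*(-2*1) - 3) = -11308*(4*(-2) - 3) = -11308*(-8 - 3) = -11308*(-11) = 124388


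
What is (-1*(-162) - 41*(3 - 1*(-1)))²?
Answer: 4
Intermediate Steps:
(-1*(-162) - 41*(3 - 1*(-1)))² = (162 - 41*(3 + 1))² = (162 - 41*4)² = (162 - 164)² = (-2)² = 4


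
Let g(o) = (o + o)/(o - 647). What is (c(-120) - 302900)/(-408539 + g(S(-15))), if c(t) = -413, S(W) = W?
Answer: 100396603/135226394 ≈ 0.74243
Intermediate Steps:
g(o) = 2*o/(-647 + o) (g(o) = (2*o)/(-647 + o) = 2*o/(-647 + o))
(c(-120) - 302900)/(-408539 + g(S(-15))) = (-413 - 302900)/(-408539 + 2*(-15)/(-647 - 15)) = -303313/(-408539 + 2*(-15)/(-662)) = -303313/(-408539 + 2*(-15)*(-1/662)) = -303313/(-408539 + 15/331) = -303313/(-135226394/331) = -303313*(-331/135226394) = 100396603/135226394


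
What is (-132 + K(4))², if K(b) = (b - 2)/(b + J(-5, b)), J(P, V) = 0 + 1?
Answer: 432964/25 ≈ 17319.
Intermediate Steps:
J(P, V) = 1
K(b) = (-2 + b)/(1 + b) (K(b) = (b - 2)/(b + 1) = (-2 + b)/(1 + b))
(-132 + K(4))² = (-132 + (-2 + 4)/(1 + 4))² = (-132 + 2/5)² = (-132 + (⅕)*2)² = (-132 + ⅖)² = (-658/5)² = 432964/25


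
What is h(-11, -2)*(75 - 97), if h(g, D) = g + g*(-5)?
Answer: -968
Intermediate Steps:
h(g, D) = -4*g (h(g, D) = g - 5*g = -4*g)
h(-11, -2)*(75 - 97) = (-4*(-11))*(75 - 97) = 44*(-22) = -968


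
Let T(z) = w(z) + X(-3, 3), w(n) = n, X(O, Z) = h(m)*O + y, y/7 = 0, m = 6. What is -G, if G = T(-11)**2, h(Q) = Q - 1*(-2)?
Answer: -1225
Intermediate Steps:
y = 0 (y = 7*0 = 0)
h(Q) = 2 + Q (h(Q) = Q + 2 = 2 + Q)
X(O, Z) = 8*O (X(O, Z) = (2 + 6)*O + 0 = 8*O + 0 = 8*O)
T(z) = -24 + z (T(z) = z + 8*(-3) = z - 24 = -24 + z)
G = 1225 (G = (-24 - 11)**2 = (-35)**2 = 1225)
-G = -1*1225 = -1225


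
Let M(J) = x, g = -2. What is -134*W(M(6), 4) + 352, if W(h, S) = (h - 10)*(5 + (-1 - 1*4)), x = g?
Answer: 352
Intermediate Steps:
x = -2
M(J) = -2
W(h, S) = 0 (W(h, S) = (-10 + h)*(5 + (-1 - 4)) = (-10 + h)*(5 - 5) = (-10 + h)*0 = 0)
-134*W(M(6), 4) + 352 = -134*0 + 352 = 0 + 352 = 352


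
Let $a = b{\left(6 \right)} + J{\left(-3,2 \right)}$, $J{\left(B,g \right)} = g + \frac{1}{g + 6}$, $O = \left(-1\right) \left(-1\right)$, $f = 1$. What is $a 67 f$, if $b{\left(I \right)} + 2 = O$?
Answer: $\frac{603}{8} \approx 75.375$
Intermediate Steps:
$O = 1$
$b{\left(I \right)} = -1$ ($b{\left(I \right)} = -2 + 1 = -1$)
$J{\left(B,g \right)} = g + \frac{1}{6 + g}$
$a = \frac{9}{8}$ ($a = -1 + \frac{1 + 2^{2} + 6 \cdot 2}{6 + 2} = -1 + \frac{1 + 4 + 12}{8} = -1 + \frac{1}{8} \cdot 17 = -1 + \frac{17}{8} = \frac{9}{8} \approx 1.125$)
$a 67 f = \frac{9 \cdot 67 \cdot 1}{8} = \frac{9}{8} \cdot 67 = \frac{603}{8}$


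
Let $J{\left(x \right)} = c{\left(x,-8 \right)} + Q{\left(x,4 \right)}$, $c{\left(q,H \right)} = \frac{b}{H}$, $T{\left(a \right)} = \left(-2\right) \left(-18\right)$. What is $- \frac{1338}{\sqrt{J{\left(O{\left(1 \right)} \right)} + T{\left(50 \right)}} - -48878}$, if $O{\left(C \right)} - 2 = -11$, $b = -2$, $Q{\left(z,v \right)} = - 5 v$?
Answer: $- \frac{261595056}{9556235471} + \frac{2676 \sqrt{65}}{9556235471} \approx -0.027372$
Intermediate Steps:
$T{\left(a \right)} = 36$
$O{\left(C \right)} = -9$ ($O{\left(C \right)} = 2 - 11 = -9$)
$c{\left(q,H \right)} = - \frac{2}{H}$
$J{\left(x \right)} = - \frac{79}{4}$ ($J{\left(x \right)} = - \frac{2}{-8} - 20 = \left(-2\right) \left(- \frac{1}{8}\right) - 20 = \frac{1}{4} - 20 = - \frac{79}{4}$)
$- \frac{1338}{\sqrt{J{\left(O{\left(1 \right)} \right)} + T{\left(50 \right)}} - -48878} = - \frac{1338}{\sqrt{- \frac{79}{4} + 36} - -48878} = - \frac{1338}{\sqrt{\frac{65}{4}} + 48878} = - \frac{1338}{\frac{\sqrt{65}}{2} + 48878} = - \frac{1338}{48878 + \frac{\sqrt{65}}{2}}$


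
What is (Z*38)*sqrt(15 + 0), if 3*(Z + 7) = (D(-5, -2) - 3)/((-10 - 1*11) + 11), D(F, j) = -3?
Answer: -1292*sqrt(15)/5 ≈ -1000.8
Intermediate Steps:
Z = -34/5 (Z = -7 + ((-3 - 3)/((-10 - 1*11) + 11))/3 = -7 + (-6/((-10 - 11) + 11))/3 = -7 + (-6/(-21 + 11))/3 = -7 + (-6/(-10))/3 = -7 + (-6*(-1/10))/3 = -7 + (1/3)*(3/5) = -7 + 1/5 = -34/5 ≈ -6.8000)
(Z*38)*sqrt(15 + 0) = (-34/5*38)*sqrt(15 + 0) = -1292*sqrt(15)/5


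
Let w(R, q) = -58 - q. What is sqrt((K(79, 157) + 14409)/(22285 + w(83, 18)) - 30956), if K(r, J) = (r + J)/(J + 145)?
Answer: I*sqrt(2877148432053633)/304869 ≈ 175.94*I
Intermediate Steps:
K(r, J) = (J + r)/(145 + J)
sqrt((K(79, 157) + 14409)/(22285 + w(83, 18)) - 30956) = sqrt(((157 + 79)/(145 + 157) + 14409)/(22285 + (-58 - 1*18)) - 30956) = sqrt((236/302 + 14409)/(22285 + (-58 - 18)) - 30956) = sqrt(((1/302)*236 + 14409)/(22285 - 76) - 30956) = sqrt((118/151 + 14409)/22209 - 30956) = sqrt((2175877/151)*(1/22209) - 30956) = sqrt(197807/304869 - 30956) = sqrt(-9437326957/304869) = I*sqrt(2877148432053633)/304869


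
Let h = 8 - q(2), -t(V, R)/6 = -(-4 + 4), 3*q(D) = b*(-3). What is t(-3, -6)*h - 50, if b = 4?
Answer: -50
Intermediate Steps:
q(D) = -4 (q(D) = (4*(-3))/3 = (1/3)*(-12) = -4)
t(V, R) = 0 (t(V, R) = -(-6)*(-4 + 4) = -(-6)*0 = -6*0 = 0)
h = 12 (h = 8 - 1*(-4) = 8 + 4 = 12)
t(-3, -6)*h - 50 = 0*12 - 50 = 0 - 50 = -50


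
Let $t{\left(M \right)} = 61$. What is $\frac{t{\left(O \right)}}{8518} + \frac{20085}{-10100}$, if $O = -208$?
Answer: $- \frac{17046793}{8603180} \approx -1.9815$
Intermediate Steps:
$\frac{t{\left(O \right)}}{8518} + \frac{20085}{-10100} = \frac{61}{8518} + \frac{20085}{-10100} = 61 \cdot \frac{1}{8518} + 20085 \left(- \frac{1}{10100}\right) = \frac{61}{8518} - \frac{4017}{2020} = - \frac{17046793}{8603180}$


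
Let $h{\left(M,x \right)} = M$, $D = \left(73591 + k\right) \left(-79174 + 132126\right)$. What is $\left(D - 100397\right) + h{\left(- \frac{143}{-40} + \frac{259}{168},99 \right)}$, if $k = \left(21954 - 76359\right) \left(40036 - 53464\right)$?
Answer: $\frac{2321279897635207}{60} \approx 3.8688 \cdot 10^{13}$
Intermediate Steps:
$k = 730550340$ ($k = \left(-54405\right) \left(-13428\right) = 730550340$)
$D = 38687998394312$ ($D = \left(73591 + 730550340\right) \left(-79174 + 132126\right) = 730623931 \cdot 52952 = 38687998394312$)
$\left(D - 100397\right) + h{\left(- \frac{143}{-40} + \frac{259}{168},99 \right)} = \left(38687998394312 - 100397\right) + \left(- \frac{143}{-40} + \frac{259}{168}\right) = 38687998293915 + \left(\left(-143\right) \left(- \frac{1}{40}\right) + 259 \cdot \frac{1}{168}\right) = 38687998293915 + \left(\frac{143}{40} + \frac{37}{24}\right) = 38687998293915 + \frac{307}{60} = \frac{2321279897635207}{60}$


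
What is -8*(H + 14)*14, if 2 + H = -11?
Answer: -112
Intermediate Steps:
H = -13 (H = -2 - 11 = -13)
-8*(H + 14)*14 = -8*(-13 + 14)*14 = -8*1*14 = -8*14 = -112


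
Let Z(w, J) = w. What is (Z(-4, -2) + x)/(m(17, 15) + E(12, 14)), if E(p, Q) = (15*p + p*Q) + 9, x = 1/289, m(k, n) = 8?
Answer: -231/21097 ≈ -0.010949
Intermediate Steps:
x = 1/289 ≈ 0.0034602
E(p, Q) = 9 + 15*p + Q*p (E(p, Q) = (15*p + Q*p) + 9 = 9 + 15*p + Q*p)
(Z(-4, -2) + x)/(m(17, 15) + E(12, 14)) = (-4 + 1/289)/(8 + (9 + 15*12 + 14*12)) = -1155/(289*(8 + (9 + 180 + 168))) = -1155/(289*(8 + 357)) = -1155/289/365 = -1155/289*1/365 = -231/21097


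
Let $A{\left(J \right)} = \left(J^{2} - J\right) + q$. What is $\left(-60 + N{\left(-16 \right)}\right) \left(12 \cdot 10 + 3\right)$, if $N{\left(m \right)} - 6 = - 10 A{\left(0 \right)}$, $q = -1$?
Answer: $-5412$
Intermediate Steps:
$A{\left(J \right)} = -1 + J^{2} - J$ ($A{\left(J \right)} = \left(J^{2} - J\right) - 1 = -1 + J^{2} - J$)
$N{\left(m \right)} = 16$ ($N{\left(m \right)} = 6 - 10 \left(-1 + 0^{2} - 0\right) = 6 - 10 \left(-1 + 0 + 0\right) = 6 - -10 = 6 + 10 = 16$)
$\left(-60 + N{\left(-16 \right)}\right) \left(12 \cdot 10 + 3\right) = \left(-60 + 16\right) \left(12 \cdot 10 + 3\right) = - 44 \left(120 + 3\right) = \left(-44\right) 123 = -5412$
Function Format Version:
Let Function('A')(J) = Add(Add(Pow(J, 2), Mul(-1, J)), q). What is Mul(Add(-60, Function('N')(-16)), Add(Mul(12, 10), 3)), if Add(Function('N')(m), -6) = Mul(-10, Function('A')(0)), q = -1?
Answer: -5412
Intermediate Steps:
Function('A')(J) = Add(-1, Pow(J, 2), Mul(-1, J)) (Function('A')(J) = Add(Add(Pow(J, 2), Mul(-1, J)), -1) = Add(-1, Pow(J, 2), Mul(-1, J)))
Function('N')(m) = 16 (Function('N')(m) = Add(6, Mul(-10, Add(-1, Pow(0, 2), Mul(-1, 0)))) = Add(6, Mul(-10, Add(-1, 0, 0))) = Add(6, Mul(-10, -1)) = Add(6, 10) = 16)
Mul(Add(-60, Function('N')(-16)), Add(Mul(12, 10), 3)) = Mul(Add(-60, 16), Add(Mul(12, 10), 3)) = Mul(-44, Add(120, 3)) = Mul(-44, 123) = -5412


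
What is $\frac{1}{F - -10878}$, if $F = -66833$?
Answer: $- \frac{1}{55955} \approx -1.7871 \cdot 10^{-5}$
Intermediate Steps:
$\frac{1}{F - -10878} = \frac{1}{-66833 - -10878} = \frac{1}{-66833 + 10878} = \frac{1}{-55955} = - \frac{1}{55955}$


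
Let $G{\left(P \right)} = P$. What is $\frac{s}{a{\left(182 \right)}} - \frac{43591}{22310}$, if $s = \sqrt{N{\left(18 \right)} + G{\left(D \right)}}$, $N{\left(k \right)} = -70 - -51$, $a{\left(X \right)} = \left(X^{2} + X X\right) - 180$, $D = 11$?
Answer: $- \frac{43591}{22310} + \frac{i \sqrt{2}}{33034} \approx -1.9539 + 4.2811 \cdot 10^{-5} i$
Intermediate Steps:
$a{\left(X \right)} = -180 + 2 X^{2}$ ($a{\left(X \right)} = \left(X^{2} + X^{2}\right) - 180 = 2 X^{2} - 180 = -180 + 2 X^{2}$)
$N{\left(k \right)} = -19$ ($N{\left(k \right)} = -70 + 51 = -19$)
$s = 2 i \sqrt{2}$ ($s = \sqrt{-19 + 11} = \sqrt{-8} = 2 i \sqrt{2} \approx 2.8284 i$)
$\frac{s}{a{\left(182 \right)}} - \frac{43591}{22310} = \frac{2 i \sqrt{2}}{-180 + 2 \cdot 182^{2}} - \frac{43591}{22310} = \frac{2 i \sqrt{2}}{-180 + 2 \cdot 33124} - \frac{43591}{22310} = \frac{2 i \sqrt{2}}{-180 + 66248} - \frac{43591}{22310} = \frac{2 i \sqrt{2}}{66068} - \frac{43591}{22310} = 2 i \sqrt{2} \cdot \frac{1}{66068} - \frac{43591}{22310} = \frac{i \sqrt{2}}{33034} - \frac{43591}{22310} = - \frac{43591}{22310} + \frac{i \sqrt{2}}{33034}$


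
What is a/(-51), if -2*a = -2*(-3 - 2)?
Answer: 5/51 ≈ 0.098039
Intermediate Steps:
a = -5 (a = -(-1)*(-3 - 2) = -(-1)*(-5) = -1/2*10 = -5)
a/(-51) = -5/(-51) = -5*(-1/51) = 5/51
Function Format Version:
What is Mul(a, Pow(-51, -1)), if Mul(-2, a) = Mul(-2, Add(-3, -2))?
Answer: Rational(5, 51) ≈ 0.098039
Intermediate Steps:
a = -5 (a = Mul(Rational(-1, 2), Mul(-2, Add(-3, -2))) = Mul(Rational(-1, 2), Mul(-2, -5)) = Mul(Rational(-1, 2), 10) = -5)
Mul(a, Pow(-51, -1)) = Mul(-5, Pow(-51, -1)) = Mul(-5, Rational(-1, 51)) = Rational(5, 51)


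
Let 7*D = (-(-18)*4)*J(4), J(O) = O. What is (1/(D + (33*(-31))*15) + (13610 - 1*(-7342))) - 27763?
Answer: -729642004/107127 ≈ -6811.0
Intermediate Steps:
D = 288/7 (D = (-(-18)*4*4)/7 = (-9*(-8)*4)/7 = (72*4)/7 = (⅐)*288 = 288/7 ≈ 41.143)
(1/(D + (33*(-31))*15) + (13610 - 1*(-7342))) - 27763 = (1/(288/7 + (33*(-31))*15) + (13610 - 1*(-7342))) - 27763 = (1/(288/7 - 1023*15) + (13610 + 7342)) - 27763 = (1/(288/7 - 15345) + 20952) - 27763 = (1/(-107127/7) + 20952) - 27763 = (-7/107127 + 20952) - 27763 = 2244524897/107127 - 27763 = -729642004/107127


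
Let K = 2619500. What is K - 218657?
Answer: 2400843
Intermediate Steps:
K - 218657 = 2619500 - 218657 = 2400843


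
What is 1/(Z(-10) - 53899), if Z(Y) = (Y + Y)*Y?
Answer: -1/53699 ≈ -1.8622e-5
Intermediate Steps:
Z(Y) = 2*Y**2 (Z(Y) = (2*Y)*Y = 2*Y**2)
1/(Z(-10) - 53899) = 1/(2*(-10)**2 - 53899) = 1/(2*100 - 53899) = 1/(200 - 53899) = 1/(-53699) = -1/53699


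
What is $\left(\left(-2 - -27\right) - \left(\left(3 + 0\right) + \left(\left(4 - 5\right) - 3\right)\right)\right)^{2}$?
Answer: $676$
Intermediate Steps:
$\left(\left(-2 - -27\right) - \left(\left(3 + 0\right) + \left(\left(4 - 5\right) - 3\right)\right)\right)^{2} = \left(\left(-2 + 27\right) - \left(3 - 4\right)\right)^{2} = \left(25 - \left(3 - 4\right)\right)^{2} = \left(25 - -1\right)^{2} = \left(25 + 1\right)^{2} = 26^{2} = 676$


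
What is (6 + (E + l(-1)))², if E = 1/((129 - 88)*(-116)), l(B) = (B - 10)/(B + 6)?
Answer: 8164748881/565488400 ≈ 14.438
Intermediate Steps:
l(B) = (-10 + B)/(6 + B)
E = -1/4756 (E = -1/116/41 = (1/41)*(-1/116) = -1/4756 ≈ -0.00021026)
(6 + (E + l(-1)))² = (6 + (-1/4756 + (-10 - 1)/(6 - 1)))² = (6 + (-1/4756 - 11/5))² = (6 - 52321/23780)² = (90359/23780)² = 8164748881/565488400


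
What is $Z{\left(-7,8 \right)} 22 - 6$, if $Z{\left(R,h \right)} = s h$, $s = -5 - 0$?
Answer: $-886$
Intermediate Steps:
$s = -5$ ($s = -5 + 0 = -5$)
$Z{\left(R,h \right)} = - 5 h$
$Z{\left(-7,8 \right)} 22 - 6 = \left(-5\right) 8 \cdot 22 - 6 = \left(-40\right) 22 - 6 = -880 - 6 = -886$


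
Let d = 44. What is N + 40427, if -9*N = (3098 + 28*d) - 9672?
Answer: 369185/9 ≈ 41021.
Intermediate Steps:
N = 5342/9 (N = -((3098 + 28*44) - 9672)/9 = -((3098 + 1232) - 9672)/9 = -(4330 - 9672)/9 = -⅑*(-5342) = 5342/9 ≈ 593.56)
N + 40427 = 5342/9 + 40427 = 369185/9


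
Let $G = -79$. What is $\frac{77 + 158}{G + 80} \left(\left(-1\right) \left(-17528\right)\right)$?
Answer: $4119080$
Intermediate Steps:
$\frac{77 + 158}{G + 80} \left(\left(-1\right) \left(-17528\right)\right) = \frac{77 + 158}{-79 + 80} \left(\left(-1\right) \left(-17528\right)\right) = \frac{235}{1} \cdot 17528 = 235 \cdot 1 \cdot 17528 = 235 \cdot 17528 = 4119080$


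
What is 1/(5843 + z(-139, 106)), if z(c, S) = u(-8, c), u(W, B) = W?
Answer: 1/5835 ≈ 0.00017138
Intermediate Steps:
z(c, S) = -8
1/(5843 + z(-139, 106)) = 1/(5843 - 8) = 1/5835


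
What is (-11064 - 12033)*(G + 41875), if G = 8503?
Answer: -1163580666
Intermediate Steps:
(-11064 - 12033)*(G + 41875) = (-11064 - 12033)*(8503 + 41875) = -23097*50378 = -1163580666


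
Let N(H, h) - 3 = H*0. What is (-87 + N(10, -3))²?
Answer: 7056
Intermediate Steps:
N(H, h) = 3 (N(H, h) = 3 + H*0 = 3 + 0 = 3)
(-87 + N(10, -3))² = (-87 + 3)² = (-84)² = 7056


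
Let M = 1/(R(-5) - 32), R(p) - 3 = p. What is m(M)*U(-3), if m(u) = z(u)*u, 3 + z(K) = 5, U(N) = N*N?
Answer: -9/17 ≈ -0.52941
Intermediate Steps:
U(N) = N²
R(p) = 3 + p
z(K) = 2 (z(K) = -3 + 5 = 2)
M = -1/34 (M = 1/((3 - 5) - 32) = 1/(-2 - 32) = 1/(-34) = -1/34 ≈ -0.029412)
m(u) = 2*u
m(M)*U(-3) = (2*(-1/34))*(-3)² = -1/17*9 = -9/17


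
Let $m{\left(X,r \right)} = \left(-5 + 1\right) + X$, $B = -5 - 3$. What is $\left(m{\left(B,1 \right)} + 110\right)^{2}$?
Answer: $9604$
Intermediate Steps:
$B = -8$ ($B = -5 - 3 = -8$)
$m{\left(X,r \right)} = -4 + X$
$\left(m{\left(B,1 \right)} + 110\right)^{2} = \left(\left(-4 - 8\right) + 110\right)^{2} = \left(-12 + 110\right)^{2} = 98^{2} = 9604$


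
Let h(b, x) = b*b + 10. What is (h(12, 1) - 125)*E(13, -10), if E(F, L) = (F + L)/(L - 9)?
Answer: -87/19 ≈ -4.5789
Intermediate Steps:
h(b, x) = 10 + b² (h(b, x) = b² + 10 = 10 + b²)
E(F, L) = (F + L)/(-9 + L)
(h(12, 1) - 125)*E(13, -10) = ((10 + 12²) - 125)*((13 - 10)/(-9 - 10)) = ((10 + 144) - 125)*(3/(-19)) = (154 - 125)*(-1/19*3) = 29*(-3/19) = -87/19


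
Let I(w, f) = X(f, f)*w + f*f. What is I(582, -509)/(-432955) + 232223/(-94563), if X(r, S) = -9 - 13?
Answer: -123830800916/40941523665 ≈ -3.0246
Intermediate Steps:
X(r, S) = -22
I(w, f) = f² - 22*w (I(w, f) = -22*w + f*f = -22*w + f² = f² - 22*w)
I(582, -509)/(-432955) + 232223/(-94563) = ((-509)² - 22*582)/(-432955) + 232223/(-94563) = (259081 - 12804)*(-1/432955) + 232223*(-1/94563) = 246277*(-1/432955) - 232223/94563 = -246277/432955 - 232223/94563 = -123830800916/40941523665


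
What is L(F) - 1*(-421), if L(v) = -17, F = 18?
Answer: 404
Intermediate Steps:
L(F) - 1*(-421) = -17 - 1*(-421) = -17 + 421 = 404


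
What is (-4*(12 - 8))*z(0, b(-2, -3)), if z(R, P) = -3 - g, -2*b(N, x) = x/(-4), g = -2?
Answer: 16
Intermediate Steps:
b(N, x) = x/8 (b(N, x) = -x/(2*(-4)) = -x*(-1)/(2*4) = -(-1)*x/8 = x/8)
z(R, P) = -1 (z(R, P) = -3 - 1*(-2) = -3 + 2 = -1)
(-4*(12 - 8))*z(0, b(-2, -3)) = -4*(12 - 8)*(-1) = -4*4*(-1) = -16*(-1) = 16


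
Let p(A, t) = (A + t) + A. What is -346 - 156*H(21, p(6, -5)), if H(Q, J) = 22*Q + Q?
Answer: -75694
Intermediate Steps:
p(A, t) = t + 2*A
H(Q, J) = 23*Q
-346 - 156*H(21, p(6, -5)) = -346 - 3588*21 = -346 - 156*483 = -346 - 75348 = -75694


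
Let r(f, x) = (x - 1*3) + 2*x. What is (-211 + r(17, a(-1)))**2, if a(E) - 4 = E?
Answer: 42025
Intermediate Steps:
a(E) = 4 + E
r(f, x) = -3 + 3*x (r(f, x) = (x - 3) + 2*x = (-3 + x) + 2*x = -3 + 3*x)
(-211 + r(17, a(-1)))**2 = (-211 + (-3 + 3*(4 - 1)))**2 = (-211 + (-3 + 3*3))**2 = (-211 + (-3 + 9))**2 = (-211 + 6)**2 = (-205)**2 = 42025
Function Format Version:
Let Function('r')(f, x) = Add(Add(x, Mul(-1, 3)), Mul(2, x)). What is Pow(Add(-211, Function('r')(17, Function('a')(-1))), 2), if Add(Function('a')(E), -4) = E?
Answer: 42025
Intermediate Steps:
Function('a')(E) = Add(4, E)
Function('r')(f, x) = Add(-3, Mul(3, x)) (Function('r')(f, x) = Add(Add(x, -3), Mul(2, x)) = Add(Add(-3, x), Mul(2, x)) = Add(-3, Mul(3, x)))
Pow(Add(-211, Function('r')(17, Function('a')(-1))), 2) = Pow(Add(-211, Add(-3, Mul(3, Add(4, -1)))), 2) = Pow(Add(-211, Add(-3, Mul(3, 3))), 2) = Pow(Add(-211, Add(-3, 9)), 2) = Pow(Add(-211, 6), 2) = Pow(-205, 2) = 42025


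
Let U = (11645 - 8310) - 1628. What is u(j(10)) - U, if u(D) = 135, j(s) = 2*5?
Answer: -1572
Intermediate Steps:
j(s) = 10
U = 1707 (U = 3335 - 1628 = 1707)
u(j(10)) - U = 135 - 1*1707 = 135 - 1707 = -1572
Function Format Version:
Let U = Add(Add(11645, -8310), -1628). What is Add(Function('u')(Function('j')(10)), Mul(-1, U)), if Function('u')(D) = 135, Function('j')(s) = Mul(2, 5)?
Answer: -1572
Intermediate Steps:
Function('j')(s) = 10
U = 1707 (U = Add(3335, -1628) = 1707)
Add(Function('u')(Function('j')(10)), Mul(-1, U)) = Add(135, Mul(-1, 1707)) = Add(135, -1707) = -1572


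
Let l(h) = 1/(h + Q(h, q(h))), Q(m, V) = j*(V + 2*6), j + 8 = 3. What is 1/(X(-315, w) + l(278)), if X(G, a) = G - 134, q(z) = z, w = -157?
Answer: -1172/526229 ≈ -0.0022272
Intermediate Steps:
j = -5 (j = -8 + 3 = -5)
Q(m, V) = -60 - 5*V (Q(m, V) = -5*(V + 2*6) = -5*(V + 12) = -5*(12 + V) = -60 - 5*V)
X(G, a) = -134 + G
l(h) = 1/(-60 - 4*h) (l(h) = 1/(h + (-60 - 5*h)) = 1/(-60 - 4*h))
1/(X(-315, w) + l(278)) = 1/((-134 - 315) + 1/(4*(-15 - 1*278))) = 1/(-449 + 1/(4*(-15 - 278))) = 1/(-449 + (1/4)/(-293)) = 1/(-449 + (1/4)*(-1/293)) = 1/(-449 - 1/1172) = 1/(-526229/1172) = -1172/526229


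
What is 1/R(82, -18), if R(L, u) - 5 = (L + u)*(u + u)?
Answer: -1/2299 ≈ -0.00043497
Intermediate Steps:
R(L, u) = 5 + 2*u*(L + u) (R(L, u) = 5 + (L + u)*(u + u) = 5 + (L + u)*(2*u) = 5 + 2*u*(L + u))
1/R(82, -18) = 1/(5 + 2*(-18)**2 + 2*82*(-18)) = 1/(5 + 2*324 - 2952) = 1/(5 + 648 - 2952) = 1/(-2299) = -1/2299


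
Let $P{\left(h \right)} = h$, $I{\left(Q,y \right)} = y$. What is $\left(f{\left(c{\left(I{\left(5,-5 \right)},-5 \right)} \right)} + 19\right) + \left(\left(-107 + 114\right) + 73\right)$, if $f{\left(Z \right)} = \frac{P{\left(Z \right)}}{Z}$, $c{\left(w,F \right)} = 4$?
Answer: $100$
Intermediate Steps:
$f{\left(Z \right)} = 1$ ($f{\left(Z \right)} = \frac{Z}{Z} = 1$)
$\left(f{\left(c{\left(I{\left(5,-5 \right)},-5 \right)} \right)} + 19\right) + \left(\left(-107 + 114\right) + 73\right) = \left(1 + 19\right) + \left(\left(-107 + 114\right) + 73\right) = 20 + \left(7 + 73\right) = 20 + 80 = 100$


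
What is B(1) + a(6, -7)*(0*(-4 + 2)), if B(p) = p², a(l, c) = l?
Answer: 1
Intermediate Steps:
B(1) + a(6, -7)*(0*(-4 + 2)) = 1² + 6*(0*(-4 + 2)) = 1 + 6*(0*(-2)) = 1 + 6*0 = 1 + 0 = 1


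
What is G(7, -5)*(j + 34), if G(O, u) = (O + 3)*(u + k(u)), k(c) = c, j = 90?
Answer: -12400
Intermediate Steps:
G(O, u) = 2*u*(3 + O) (G(O, u) = (O + 3)*(u + u) = (3 + O)*(2*u) = 2*u*(3 + O))
G(7, -5)*(j + 34) = (2*(-5)*(3 + 7))*(90 + 34) = (2*(-5)*10)*124 = -100*124 = -12400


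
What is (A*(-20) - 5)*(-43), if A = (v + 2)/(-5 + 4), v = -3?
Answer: 1075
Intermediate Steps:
A = 1 (A = (-3 + 2)/(-5 + 4) = -1/(-1) = -1*(-1) = 1)
(A*(-20) - 5)*(-43) = (1*(-20) - 5)*(-43) = (-20 - 5)*(-43) = -25*(-43) = 1075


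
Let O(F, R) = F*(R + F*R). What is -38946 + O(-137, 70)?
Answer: 1265294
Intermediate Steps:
-38946 + O(-137, 70) = -38946 - 137*70*(1 - 137) = -38946 - 137*70*(-136) = -38946 + 1304240 = 1265294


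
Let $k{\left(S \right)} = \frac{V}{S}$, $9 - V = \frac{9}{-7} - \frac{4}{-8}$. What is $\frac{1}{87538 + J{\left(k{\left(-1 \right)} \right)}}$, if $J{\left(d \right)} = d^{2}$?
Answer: $\frac{196}{17176217} \approx 1.1411 \cdot 10^{-5}$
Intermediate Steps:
$V = \frac{137}{14}$ ($V = 9 - \left(\frac{9}{-7} - \frac{4}{-8}\right) = 9 - \left(9 \left(- \frac{1}{7}\right) - - \frac{1}{2}\right) = 9 - \left(- \frac{9}{7} + \frac{1}{2}\right) = 9 - - \frac{11}{14} = 9 + \frac{11}{14} = \frac{137}{14} \approx 9.7857$)
$k{\left(S \right)} = \frac{137}{14 S}$
$\frac{1}{87538 + J{\left(k{\left(-1 \right)} \right)}} = \frac{1}{87538 + \left(\frac{137}{14 \left(-1\right)}\right)^{2}} = \frac{1}{87538 + \left(\frac{137}{14} \left(-1\right)\right)^{2}} = \frac{1}{87538 + \left(- \frac{137}{14}\right)^{2}} = \frac{1}{87538 + \frac{18769}{196}} = \frac{1}{\frac{17176217}{196}} = \frac{196}{17176217}$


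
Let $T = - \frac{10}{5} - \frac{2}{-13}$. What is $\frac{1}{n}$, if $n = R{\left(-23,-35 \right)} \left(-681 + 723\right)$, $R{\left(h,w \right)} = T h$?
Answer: $\frac{13}{23184} \approx 0.00056073$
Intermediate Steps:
$T = - \frac{24}{13}$ ($T = \left(-10\right) \frac{1}{5} - - \frac{2}{13} = -2 + \frac{2}{13} = - \frac{24}{13} \approx -1.8462$)
$R{\left(h,w \right)} = - \frac{24 h}{13}$
$n = \frac{23184}{13}$ ($n = \left(- \frac{24}{13}\right) \left(-23\right) \left(-681 + 723\right) = \frac{552}{13} \cdot 42 = \frac{23184}{13} \approx 1783.4$)
$\frac{1}{n} = \frac{1}{\frac{23184}{13}} = \frac{13}{23184}$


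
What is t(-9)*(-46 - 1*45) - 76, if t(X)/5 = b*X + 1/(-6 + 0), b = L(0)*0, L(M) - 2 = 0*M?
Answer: -1/6 ≈ -0.16667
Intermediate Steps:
L(M) = 2 (L(M) = 2 + 0*M = 2 + 0 = 2)
b = 0 (b = 2*0 = 0)
t(X) = -5/6 (t(X) = 5*(0*X + 1/(-6 + 0)) = 5*(0 + 1/(-6)) = 5*(0 - 1/6) = 5*(-1/6) = -5/6)
t(-9)*(-46 - 1*45) - 76 = -5*(-46 - 1*45)/6 - 76 = -5*(-46 - 45)/6 - 76 = -5/6*(-91) - 76 = 455/6 - 76 = -1/6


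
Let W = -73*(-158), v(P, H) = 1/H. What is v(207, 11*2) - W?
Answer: -253747/22 ≈ -11534.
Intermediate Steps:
W = 11534
v(207, 11*2) - W = 1/(11*2) - 1*11534 = 1/22 - 11534 = -253747/22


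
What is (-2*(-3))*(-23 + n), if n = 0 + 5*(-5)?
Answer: -288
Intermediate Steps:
n = -25 (n = 0 - 25 = -25)
(-2*(-3))*(-23 + n) = (-2*(-3))*(-23 - 25) = 6*(-48) = -288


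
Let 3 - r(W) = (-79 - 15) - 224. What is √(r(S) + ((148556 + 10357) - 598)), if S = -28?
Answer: 2*√39659 ≈ 398.29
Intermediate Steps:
r(W) = 321 (r(W) = 3 - ((-79 - 15) - 224) = 3 - (-94 - 224) = 3 - 1*(-318) = 3 + 318 = 321)
√(r(S) + ((148556 + 10357) - 598)) = √(321 + ((148556 + 10357) - 598)) = √(321 + (158913 - 598)) = √(321 + 158315) = √158636 = 2*√39659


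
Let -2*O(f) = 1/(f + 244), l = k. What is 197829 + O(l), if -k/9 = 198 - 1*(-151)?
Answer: 1146221227/5794 ≈ 1.9783e+5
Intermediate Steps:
k = -3141 (k = -9*(198 - 1*(-151)) = -9*(198 + 151) = -9*349 = -3141)
l = -3141
O(f) = -1/(2*(244 + f)) (O(f) = -1/(2*(f + 244)) = -1/(2*(244 + f)))
197829 + O(l) = 197829 - 1/(488 + 2*(-3141)) = 197829 - 1/(488 - 6282) = 197829 - 1/(-5794) = 197829 - 1*(-1/5794) = 197829 + 1/5794 = 1146221227/5794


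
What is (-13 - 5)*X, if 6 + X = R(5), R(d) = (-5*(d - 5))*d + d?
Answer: 18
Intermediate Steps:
R(d) = d + d*(25 - 5*d) (R(d) = (-5*(-5 + d))*d + d = (25 - 5*d)*d + d = d*(25 - 5*d) + d = d + d*(25 - 5*d))
X = -1 (X = -6 + 5*(26 - 5*5) = -6 + 5*(26 - 25) = -6 + 5*1 = -6 + 5 = -1)
(-13 - 5)*X = (-13 - 5)*(-1) = -18*(-1) = 18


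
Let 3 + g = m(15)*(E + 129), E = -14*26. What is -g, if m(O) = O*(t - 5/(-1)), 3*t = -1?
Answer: 16453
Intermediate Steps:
t = -⅓ (t = (⅓)*(-1) = -⅓ ≈ -0.33333)
m(O) = 14*O/3 (m(O) = O*(-⅓ - 5/(-1)) = O*(-⅓ - 5*(-1)) = O*(-⅓ + 5) = O*(14/3) = 14*O/3)
E = -364
g = -16453 (g = -3 + ((14/3)*15)*(-364 + 129) = -3 + 70*(-235) = -3 - 16450 = -16453)
-g = -1*(-16453) = 16453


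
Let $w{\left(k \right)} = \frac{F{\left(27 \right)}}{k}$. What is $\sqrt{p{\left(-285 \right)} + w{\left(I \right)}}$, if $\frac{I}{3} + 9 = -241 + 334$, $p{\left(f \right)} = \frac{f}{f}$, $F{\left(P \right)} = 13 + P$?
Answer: $\frac{\sqrt{511}}{21} \approx 1.0764$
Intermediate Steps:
$p{\left(f \right)} = 1$
$I = 252$ ($I = -27 + 3 \left(-241 + 334\right) = -27 + 3 \cdot 93 = -27 + 279 = 252$)
$w{\left(k \right)} = \frac{40}{k}$ ($w{\left(k \right)} = \frac{13 + 27}{k} = \frac{40}{k}$)
$\sqrt{p{\left(-285 \right)} + w{\left(I \right)}} = \sqrt{1 + \frac{40}{252}} = \sqrt{1 + 40 \cdot \frac{1}{252}} = \sqrt{1 + \frac{10}{63}} = \sqrt{\frac{73}{63}} = \frac{\sqrt{511}}{21}$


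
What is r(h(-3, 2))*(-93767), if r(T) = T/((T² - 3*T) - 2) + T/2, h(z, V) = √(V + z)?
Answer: 93767/6 - 93767*I/3 ≈ 15628.0 - 31256.0*I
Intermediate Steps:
r(T) = T/2 + T/(-2 + T² - 3*T) (r(T) = T/(-2 + T² - 3*T) + T*(½) = T/(-2 + T² - 3*T) + T/2 = T/2 + T/(-2 + T² - 3*T))
r(h(-3, 2))*(-93767) = ((√(2 - 3))²*(3 - √(2 - 3))/(2*(2 - (√(2 - 3))² + 3*√(2 - 3))))*(-93767) = ((√(-1))²*(3 - √(-1))/(2*(2 - (√(-1))² + 3*√(-1))))*(-93767) = (I²*(3 - I)/(2*(2 - I² + 3*I)))*(-93767) = ((½)*(-1)*(3 - I)/(2 - 1*(-1) + 3*I))*(-93767) = ((½)*(-1)*(3 - I)/(2 + 1 + 3*I))*(-93767) = ((½)*(-1)*(3 - I)/(3 + 3*I))*(-93767) = ((½)*(-1)*((3 - 3*I)/18)*(3 - I))*(-93767) = -(3 - I)*(3 - 3*I)/36*(-93767) = 93767*(3 - I)*(3 - 3*I)/36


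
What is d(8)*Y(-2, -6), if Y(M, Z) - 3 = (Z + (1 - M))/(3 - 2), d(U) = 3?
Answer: 0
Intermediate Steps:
Y(M, Z) = 4 + Z - M (Y(M, Z) = 3 + (Z + (1 - M))/(3 - 2) = 3 + (1 + Z - M)/1 = 3 + (1 + Z - M)*1 = 3 + (1 + Z - M) = 4 + Z - M)
d(8)*Y(-2, -6) = 3*(4 - 6 - 1*(-2)) = 3*(4 - 6 + 2) = 3*0 = 0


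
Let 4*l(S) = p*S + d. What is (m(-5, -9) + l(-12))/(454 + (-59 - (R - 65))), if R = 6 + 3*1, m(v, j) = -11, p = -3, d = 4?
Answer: -1/451 ≈ -0.0022173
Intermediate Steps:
R = 9 (R = 6 + 3 = 9)
l(S) = 1 - 3*S/4 (l(S) = (-3*S + 4)/4 = (4 - 3*S)/4 = 1 - 3*S/4)
(m(-5, -9) + l(-12))/(454 + (-59 - (R - 65))) = (-11 + (1 - 3/4*(-12)))/(454 + (-59 - (9 - 65))) = (-11 + (1 + 9))/(454 + (-59 - 1*(-56))) = (-11 + 10)/(454 + (-59 + 56)) = -1/(454 - 3) = -1/451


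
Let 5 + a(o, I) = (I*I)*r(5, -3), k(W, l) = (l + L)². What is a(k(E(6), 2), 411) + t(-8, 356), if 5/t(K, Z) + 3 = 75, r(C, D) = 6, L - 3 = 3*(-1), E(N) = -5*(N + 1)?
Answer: 72973517/72 ≈ 1.0135e+6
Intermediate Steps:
E(N) = -5 - 5*N (E(N) = -5*(1 + N) = -5 - 5*N)
L = 0 (L = 3 + 3*(-1) = 3 - 3 = 0)
k(W, l) = l² (k(W, l) = (l + 0)² = l²)
t(K, Z) = 5/72 (t(K, Z) = 5/(-3 + 75) = 5/72)
a(o, I) = -5 + 6*I² (a(o, I) = -5 + (I*I)*6 = -5 + I²*6 = -5 + 6*I²)
a(k(E(6), 2), 411) + t(-8, 356) = (-5 + 6*411²) + 5/72 = (-5 + 6*168921) + 5/72 = (-5 + 1013526) + 5/72 = 1013521 + 5/72 = 72973517/72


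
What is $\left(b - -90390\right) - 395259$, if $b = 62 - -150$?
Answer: $-304657$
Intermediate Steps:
$b = 212$ ($b = 62 + 150 = 212$)
$\left(b - -90390\right) - 395259 = \left(212 - -90390\right) - 395259 = \left(212 + 90390\right) - 395259 = 90602 - 395259 = -304657$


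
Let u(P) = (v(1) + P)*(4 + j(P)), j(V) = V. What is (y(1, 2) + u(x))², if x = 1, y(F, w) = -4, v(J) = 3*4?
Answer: 3721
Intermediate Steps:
v(J) = 12
u(P) = (4 + P)*(12 + P) (u(P) = (12 + P)*(4 + P) = (4 + P)*(12 + P))
(y(1, 2) + u(x))² = (-4 + (48 + 1² + 16*1))² = (-4 + (48 + 1 + 16))² = (-4 + 65)² = 61² = 3721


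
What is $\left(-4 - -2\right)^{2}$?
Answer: $4$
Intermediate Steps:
$\left(-4 - -2\right)^{2} = \left(-4 + \left(-5 + 7\right)\right)^{2} = \left(-4 + 2\right)^{2} = \left(-2\right)^{2} = 4$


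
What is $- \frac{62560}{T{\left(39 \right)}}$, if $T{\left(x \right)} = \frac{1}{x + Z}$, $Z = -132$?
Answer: $5818080$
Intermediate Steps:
$T{\left(x \right)} = \frac{1}{-132 + x}$ ($T{\left(x \right)} = \frac{1}{x - 132} = \frac{1}{-132 + x}$)
$- \frac{62560}{T{\left(39 \right)}} = - \frac{62560}{\frac{1}{-132 + 39}} = - \frac{62560}{\frac{1}{-93}} = - \frac{62560}{- \frac{1}{93}} = \left(-62560\right) \left(-93\right) = 5818080$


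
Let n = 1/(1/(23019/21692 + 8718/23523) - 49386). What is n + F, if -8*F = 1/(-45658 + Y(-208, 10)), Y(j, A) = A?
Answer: -38453059719455/2195988281111749248 ≈ -1.7511e-5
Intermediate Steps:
n = -243528931/12026749699394 (n = 1/(1/(23019*(1/21692) + 8718*(1/23523)) - 49386) = 1/(1/(23019/21692 + 2906/7841) - 49386) = 1/(1/(243528931/170086972) - 49386) = 1/(170086972/243528931 - 49386) = 1/(-12026749699394/243528931) = -243528931/12026749699394 ≈ -2.0249e-5)
F = 1/365184 (F = -1/(8*(-45658 + 10)) = -⅛/(-45648) = -⅛*(-1/45648) = 1/365184 ≈ 2.7383e-6)
n + F = -243528931/12026749699394 + 1/365184 = -38453059719455/2195988281111749248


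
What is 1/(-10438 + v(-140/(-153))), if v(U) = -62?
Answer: -1/10500 ≈ -9.5238e-5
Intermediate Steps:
1/(-10438 + v(-140/(-153))) = 1/(-10438 - 62) = 1/(-10500) = -1/10500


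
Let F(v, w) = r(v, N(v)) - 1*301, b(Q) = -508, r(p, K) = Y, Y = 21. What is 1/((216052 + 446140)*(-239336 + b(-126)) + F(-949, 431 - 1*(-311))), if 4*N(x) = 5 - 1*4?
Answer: -1/158822778328 ≈ -6.2963e-12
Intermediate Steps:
N(x) = ¼ (N(x) = (5 - 1*4)/4 = (5 - 4)/4 = (¼)*1 = ¼)
r(p, K) = 21
F(v, w) = -280 (F(v, w) = 21 - 1*301 = 21 - 301 = -280)
1/((216052 + 446140)*(-239336 + b(-126)) + F(-949, 431 - 1*(-311))) = 1/((216052 + 446140)*(-239336 - 508) - 280) = 1/(662192*(-239844) - 280) = 1/(-158822778048 - 280) = 1/(-158822778328) = -1/158822778328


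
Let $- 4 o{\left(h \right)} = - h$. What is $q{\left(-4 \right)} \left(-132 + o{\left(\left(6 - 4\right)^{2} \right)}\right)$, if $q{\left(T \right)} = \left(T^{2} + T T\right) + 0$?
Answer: $-4192$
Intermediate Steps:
$o{\left(h \right)} = \frac{h}{4}$ ($o{\left(h \right)} = - \frac{\left(-1\right) h}{4} = \frac{h}{4}$)
$q{\left(T \right)} = 2 T^{2}$ ($q{\left(T \right)} = \left(T^{2} + T^{2}\right) + 0 = 2 T^{2} + 0 = 2 T^{2}$)
$q{\left(-4 \right)} \left(-132 + o{\left(\left(6 - 4\right)^{2} \right)}\right) = 2 \left(-4\right)^{2} \left(-132 + \frac{\left(6 - 4\right)^{2}}{4}\right) = 2 \cdot 16 \left(-132 + \frac{2^{2}}{4}\right) = 32 \left(-132 + \frac{1}{4} \cdot 4\right) = 32 \left(-132 + 1\right) = 32 \left(-131\right) = -4192$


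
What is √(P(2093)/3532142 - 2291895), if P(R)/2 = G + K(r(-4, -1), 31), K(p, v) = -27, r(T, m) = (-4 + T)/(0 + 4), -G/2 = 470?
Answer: 2*I*√1787109009743543338/1766071 ≈ 1513.9*I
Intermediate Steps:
G = -940 (G = -2*470 = -940)
r(T, m) = -1 + T/4 (r(T, m) = (-4 + T)/4 = (-4 + T)*(¼) = -1 + T/4)
P(R) = -1934 (P(R) = 2*(-940 - 27) = 2*(-967) = -1934)
√(P(2093)/3532142 - 2291895) = √(-1934/3532142 - 2291895) = √(-1934*1/3532142 - 2291895) = √(-967/1766071 - 2291895) = √(-4047649295512/1766071) = 2*I*√1787109009743543338/1766071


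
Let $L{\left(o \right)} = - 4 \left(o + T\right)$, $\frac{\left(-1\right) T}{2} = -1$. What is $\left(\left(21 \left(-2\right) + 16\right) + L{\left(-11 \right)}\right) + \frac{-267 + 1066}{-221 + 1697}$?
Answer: $\frac{15559}{1476} \approx 10.541$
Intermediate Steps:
$T = 2$ ($T = \left(-2\right) \left(-1\right) = 2$)
$L{\left(o \right)} = -8 - 4 o$ ($L{\left(o \right)} = - 4 \left(o + 2\right) = - 4 \left(2 + o\right) = -8 - 4 o$)
$\left(\left(21 \left(-2\right) + 16\right) + L{\left(-11 \right)}\right) + \frac{-267 + 1066}{-221 + 1697} = \left(\left(21 \left(-2\right) + 16\right) - -36\right) + \frac{-267 + 1066}{-221 + 1697} = \left(\left(-42 + 16\right) + \left(-8 + 44\right)\right) + \frac{799}{1476} = \left(-26 + 36\right) + 799 \cdot \frac{1}{1476} = 10 + \frac{799}{1476} = \frac{15559}{1476}$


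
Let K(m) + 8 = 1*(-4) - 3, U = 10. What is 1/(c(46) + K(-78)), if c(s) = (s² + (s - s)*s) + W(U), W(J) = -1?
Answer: 1/2100 ≈ 0.00047619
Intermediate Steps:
c(s) = -1 + s² (c(s) = (s² + (s - s)*s) - 1 = (s² + 0*s) - 1 = (s² + 0) - 1 = s² - 1 = -1 + s²)
K(m) = -15 (K(m) = -8 + (1*(-4) - 3) = -8 + (-4 - 3) = -8 - 7 = -15)
1/(c(46) + K(-78)) = 1/((-1 + 46²) - 15) = 1/((-1 + 2116) - 15) = 1/(2115 - 15) = 1/2100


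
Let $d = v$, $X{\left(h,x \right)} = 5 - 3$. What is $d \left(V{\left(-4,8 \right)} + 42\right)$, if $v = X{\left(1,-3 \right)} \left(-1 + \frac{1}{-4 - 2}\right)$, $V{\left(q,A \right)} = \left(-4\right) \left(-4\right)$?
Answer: $- \frac{406}{3} \approx -135.33$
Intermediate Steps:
$V{\left(q,A \right)} = 16$
$X{\left(h,x \right)} = 2$
$v = - \frac{7}{3}$ ($v = 2 \left(-1 + \frac{1}{-4 - 2}\right) = 2 \left(-1 + \frac{1}{-6}\right) = 2 \left(-1 - \frac{1}{6}\right) = 2 \left(- \frac{7}{6}\right) = - \frac{7}{3} \approx -2.3333$)
$d = - \frac{7}{3} \approx -2.3333$
$d \left(V{\left(-4,8 \right)} + 42\right) = - \frac{7 \left(16 + 42\right)}{3} = \left(- \frac{7}{3}\right) 58 = - \frac{406}{3}$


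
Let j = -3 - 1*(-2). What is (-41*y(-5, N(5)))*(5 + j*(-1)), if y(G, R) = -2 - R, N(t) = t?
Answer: 1722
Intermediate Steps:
j = -1 (j = -3 + 2 = -1)
(-41*y(-5, N(5)))*(5 + j*(-1)) = (-41*(-2 - 1*5))*(5 - 1*(-1)) = (-41*(-2 - 5))*(5 + 1) = -41*(-7)*6 = 287*6 = 1722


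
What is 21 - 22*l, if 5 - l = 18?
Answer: 307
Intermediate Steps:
l = -13 (l = 5 - 1*18 = 5 - 18 = -13)
21 - 22*l = 21 - 22*(-13) = 21 + 286 = 307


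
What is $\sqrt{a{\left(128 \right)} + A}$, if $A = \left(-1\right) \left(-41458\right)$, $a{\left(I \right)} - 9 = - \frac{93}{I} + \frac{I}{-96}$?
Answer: $\frac{\sqrt{95535222}}{48} \approx 203.63$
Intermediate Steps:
$a{\left(I \right)} = 9 - \frac{93}{I} - \frac{I}{96}$ ($a{\left(I \right)} = 9 + \left(- \frac{93}{I} + \frac{I}{-96}\right) = 9 + \left(- \frac{93}{I} + I \left(- \frac{1}{96}\right)\right) = 9 - \left(\frac{93}{I} + \frac{I}{96}\right) = 9 - \frac{93}{I} - \frac{I}{96}$)
$A = 41458$
$\sqrt{a{\left(128 \right)} + A} = \sqrt{\left(9 - \frac{93}{128} - \frac{4}{3}\right) + 41458} = \sqrt{\frac{2665}{384} + 41458} = \sqrt{\frac{15922537}{384}} = \frac{\sqrt{95535222}}{48}$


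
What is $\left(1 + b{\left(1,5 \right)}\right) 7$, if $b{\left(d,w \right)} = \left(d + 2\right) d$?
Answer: $28$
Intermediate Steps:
$b{\left(d,w \right)} = d \left(2 + d\right)$ ($b{\left(d,w \right)} = \left(2 + d\right) d = d \left(2 + d\right)$)
$\left(1 + b{\left(1,5 \right)}\right) 7 = \left(1 + 1 \left(2 + 1\right)\right) 7 = \left(1 + 1 \cdot 3\right) 7 = \left(1 + 3\right) 7 = 4 \cdot 7 = 28$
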